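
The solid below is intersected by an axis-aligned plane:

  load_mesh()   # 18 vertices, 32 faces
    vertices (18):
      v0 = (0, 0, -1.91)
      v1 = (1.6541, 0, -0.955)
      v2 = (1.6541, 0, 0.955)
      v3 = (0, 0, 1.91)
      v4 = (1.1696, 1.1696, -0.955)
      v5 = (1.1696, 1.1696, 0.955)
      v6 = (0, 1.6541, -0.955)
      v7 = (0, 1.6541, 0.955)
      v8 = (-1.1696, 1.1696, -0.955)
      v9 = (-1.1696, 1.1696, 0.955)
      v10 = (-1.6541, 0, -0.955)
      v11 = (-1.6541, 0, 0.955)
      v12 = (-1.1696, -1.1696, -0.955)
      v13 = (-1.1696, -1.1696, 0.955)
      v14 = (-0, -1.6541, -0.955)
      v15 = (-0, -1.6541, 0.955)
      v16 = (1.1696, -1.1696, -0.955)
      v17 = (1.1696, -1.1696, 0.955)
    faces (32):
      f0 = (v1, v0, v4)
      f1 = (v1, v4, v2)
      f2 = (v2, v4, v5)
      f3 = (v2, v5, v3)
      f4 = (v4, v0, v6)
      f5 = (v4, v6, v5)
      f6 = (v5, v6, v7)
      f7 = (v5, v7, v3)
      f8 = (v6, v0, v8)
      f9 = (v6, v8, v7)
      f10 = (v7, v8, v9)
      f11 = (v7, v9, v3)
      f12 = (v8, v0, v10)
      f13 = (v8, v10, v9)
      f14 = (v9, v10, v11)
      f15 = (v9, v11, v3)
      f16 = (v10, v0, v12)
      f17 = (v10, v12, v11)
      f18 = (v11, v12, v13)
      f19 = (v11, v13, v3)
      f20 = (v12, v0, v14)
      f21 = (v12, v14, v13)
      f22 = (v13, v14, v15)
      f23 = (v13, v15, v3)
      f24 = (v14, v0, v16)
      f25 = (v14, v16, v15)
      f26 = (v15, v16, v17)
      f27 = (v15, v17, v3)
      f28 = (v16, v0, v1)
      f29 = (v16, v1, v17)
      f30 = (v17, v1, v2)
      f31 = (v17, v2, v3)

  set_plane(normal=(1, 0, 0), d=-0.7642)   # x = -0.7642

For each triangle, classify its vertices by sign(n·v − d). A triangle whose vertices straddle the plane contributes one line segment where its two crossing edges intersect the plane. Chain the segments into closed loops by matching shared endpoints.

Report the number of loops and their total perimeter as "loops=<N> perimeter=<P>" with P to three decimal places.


loops=1 perimeter=9.611

Straddling triangles (12 of 32):
  (v6,v0,v8) [++-] → (-0.7642, 0.7642, -1.28602)–(-0.7642, 1.33753, -0.955)  len=0.6620
  (v6,v8,v7) [+-+] → (-0.7642, 1.33753, -0.955)–(-0.7642, 1.33753, -0.292967)  len=0.6620
  (v7,v8,v9) [+--] → (-0.7642, 1.33753, -0.292967)–(-0.7642, 1.33753, 0.955)  len=1.2480
  (v7,v9,v3) [+-+] → (-0.7642, 1.33753, 0.955)–(-0.7642, 0.7642, 1.28602)  len=0.6620
  (v8,v0,v10) [-+-] → (-0.7642, 0.7642, -1.28602)–(-0.7642, 0, -1.46879)  len=0.7858
  (v9,v11,v3) [--+] → (-0.7642, 0, 1.46879)–(-0.7642, 0.7642, 1.28602)  len=0.7858
  (v10,v0,v12) [-+-] → (-0.7642, 0, -1.46879)–(-0.7642, -0.7642, -1.28602)  len=0.7858
  (v11,v13,v3) [--+] → (-0.7642, -0.7642, 1.28602)–(-0.7642, 0, 1.46879)  len=0.7858
  (v12,v0,v14) [-++] → (-0.7642, -0.7642, -1.28602)–(-0.7642, -1.33753, -0.955)  len=0.6620
  (v12,v14,v13) [-+-] → (-0.7642, -1.33753, -0.955)–(-0.7642, -1.33753, 0.292967)  len=1.2480
  (v13,v14,v15) [-++] → (-0.7642, -1.33753, 0.292967)–(-0.7642, -1.33753, 0.955)  len=0.6620
  (v13,v15,v3) [-++] → (-0.7642, -1.33753, 0.955)–(-0.7642, -0.7642, 1.28602)  len=0.6620

Chained into 1 loop(s):
  loop 1: 12 segments, perimeter = 9.6111
Total perimeter = 9.611


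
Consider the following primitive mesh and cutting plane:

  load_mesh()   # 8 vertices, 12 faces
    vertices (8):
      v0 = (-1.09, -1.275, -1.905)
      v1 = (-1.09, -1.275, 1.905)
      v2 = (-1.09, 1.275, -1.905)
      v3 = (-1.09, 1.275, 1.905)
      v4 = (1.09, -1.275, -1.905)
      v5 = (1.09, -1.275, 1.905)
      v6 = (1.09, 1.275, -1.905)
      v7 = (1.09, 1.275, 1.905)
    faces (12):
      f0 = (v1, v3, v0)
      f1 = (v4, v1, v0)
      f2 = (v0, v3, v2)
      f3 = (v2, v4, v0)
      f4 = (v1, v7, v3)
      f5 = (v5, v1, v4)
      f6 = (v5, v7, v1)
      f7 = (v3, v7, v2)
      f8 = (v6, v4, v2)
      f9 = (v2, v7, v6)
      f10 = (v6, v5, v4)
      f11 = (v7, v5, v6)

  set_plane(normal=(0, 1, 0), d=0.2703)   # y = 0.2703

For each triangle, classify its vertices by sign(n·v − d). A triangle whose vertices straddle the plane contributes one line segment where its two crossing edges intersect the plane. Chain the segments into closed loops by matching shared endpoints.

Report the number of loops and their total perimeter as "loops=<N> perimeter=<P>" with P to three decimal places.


Straddling triangles (8 of 12):
  (v1,v3,v0) [-+-] → (-1.09, 0.2703, 1.905)–(-1.09, 0.2703, 0.40386)  len=1.5011
  (v0,v3,v2) [-++] → (-1.09, 0.2703, 0.40386)–(-1.09, 0.2703, -1.905)  len=2.3089
  (v2,v4,v0) [+--] → (-0.23108, 0.2703, -1.905)–(-1.09, 0.2703, -1.905)  len=0.8589
  (v1,v7,v3) [-++] → (0.23108, 0.2703, 1.905)–(-1.09, 0.2703, 1.905)  len=1.3211
  (v5,v7,v1) [-+-] → (1.09, 0.2703, 1.905)–(0.23108, 0.2703, 1.905)  len=0.8589
  (v6,v4,v2) [+-+] → (1.09, 0.2703, -1.905)–(-0.23108, 0.2703, -1.905)  len=1.3211
  (v6,v5,v4) [+--] → (1.09, 0.2703, -0.40386)–(1.09, 0.2703, -1.905)  len=1.5011
  (v7,v5,v6) [+-+] → (1.09, 0.2703, 1.905)–(1.09, 0.2703, -0.40386)  len=2.3089

Chained into 1 loop(s):
  loop 1: 8 segments, perimeter = 11.9800
Total perimeter = 11.980

loops=1 perimeter=11.980


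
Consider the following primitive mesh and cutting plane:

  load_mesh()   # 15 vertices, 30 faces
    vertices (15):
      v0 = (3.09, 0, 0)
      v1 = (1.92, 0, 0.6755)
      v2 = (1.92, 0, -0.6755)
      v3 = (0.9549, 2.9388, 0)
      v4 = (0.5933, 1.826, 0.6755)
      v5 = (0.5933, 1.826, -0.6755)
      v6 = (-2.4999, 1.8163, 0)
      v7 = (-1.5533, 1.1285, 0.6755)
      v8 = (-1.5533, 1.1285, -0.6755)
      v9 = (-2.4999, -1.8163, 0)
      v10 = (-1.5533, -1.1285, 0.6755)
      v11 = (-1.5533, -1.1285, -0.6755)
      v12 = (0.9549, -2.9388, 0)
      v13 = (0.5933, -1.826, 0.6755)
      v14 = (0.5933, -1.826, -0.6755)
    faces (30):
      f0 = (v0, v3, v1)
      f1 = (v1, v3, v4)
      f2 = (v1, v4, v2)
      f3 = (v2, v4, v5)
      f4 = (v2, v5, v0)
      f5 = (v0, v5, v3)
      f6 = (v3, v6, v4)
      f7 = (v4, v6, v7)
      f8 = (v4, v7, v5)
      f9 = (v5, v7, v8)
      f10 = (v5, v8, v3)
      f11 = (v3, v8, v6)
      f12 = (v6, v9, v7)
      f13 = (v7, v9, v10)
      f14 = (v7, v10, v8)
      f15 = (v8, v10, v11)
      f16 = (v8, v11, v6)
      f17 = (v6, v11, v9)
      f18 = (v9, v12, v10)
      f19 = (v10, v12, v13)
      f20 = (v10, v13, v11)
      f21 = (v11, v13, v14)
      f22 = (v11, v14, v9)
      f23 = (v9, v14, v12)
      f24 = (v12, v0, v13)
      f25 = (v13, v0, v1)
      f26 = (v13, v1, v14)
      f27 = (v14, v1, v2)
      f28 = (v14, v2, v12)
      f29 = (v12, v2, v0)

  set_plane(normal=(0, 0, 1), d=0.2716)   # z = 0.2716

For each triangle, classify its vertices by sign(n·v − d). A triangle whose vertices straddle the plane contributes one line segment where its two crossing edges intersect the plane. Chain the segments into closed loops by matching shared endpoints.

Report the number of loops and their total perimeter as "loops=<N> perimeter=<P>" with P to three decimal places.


loops=2 perimeter=26.683

Straddling triangles (20 of 30):
  (v0,v3,v1) [--+] → (1.34294, 1.75719, 0.2716)–(2.61958, 0, 0.2716)  len=2.1720
  (v1,v3,v4) [+-+] → (1.34294, 1.75719, 0.2716)–(0.809511, 2.49137, 0.2716)  len=0.9075
  (v1,v4,v2) [++-] → (0.989935, 1.28009, 0.2716)–(1.92, 0, 0.2716)  len=1.5823
  (v2,v4,v5) [-+-] → (0.989935, 1.28009, 0.2716)–(0.5933, 1.826, 0.2716)  len=0.6748
  (v3,v6,v4) [--+] → (-1.25621, 1.8202, 0.2716)–(0.809511, 2.49137, 0.2716)  len=2.1720
  (v4,v6,v7) [+-+] → (-1.25621, 1.8202, 0.2716)–(-2.1193, 1.53975, 0.2716)  len=0.9075
  (v4,v7,v5) [++-] → (-0.911544, 1.33703, 0.2716)–(0.5933, 1.826, 0.2716)  len=1.5823
  (v5,v7,v8) [-+-] → (-0.911544, 1.33703, 0.2716)–(-1.5533, 1.1285, 0.2716)  len=0.6748
  (v6,v9,v7) [--+] → (-2.1193, -0.632277, 0.2716)–(-2.1193, 1.53975, 0.2716)  len=2.1720
  (v7,v9,v10) [+-+] → (-2.1193, -0.632277, 0.2716)–(-2.1193, -1.53975, 0.2716)  len=0.9075
  (v7,v10,v8) [++-] → (-1.5533, -0.453739, 0.2716)–(-1.5533, 1.1285, 0.2716)  len=1.5822
  (v8,v10,v11) [-+-] → (-1.5533, -0.453739, 0.2716)–(-1.5533, -1.1285, 0.2716)  len=0.6748
  (v9,v12,v10) [--+] → (-0.0535783, -2.21093, 0.2716)–(-2.1193, -1.53975, 0.2716)  len=2.1720
  (v10,v12,v13) [+-+] → (-0.0535783, -2.21093, 0.2716)–(0.809511, -2.49137, 0.2716)  len=0.9075
  (v10,v13,v11) [++-] → (-0.0484555, -1.61747, 0.2716)–(-1.5533, -1.1285, 0.2716)  len=1.5823
  (v11,v13,v14) [-+-] → (-0.0484555, -1.61747, 0.2716)–(0.5933, -1.826, 0.2716)  len=0.6748
  (v12,v0,v13) [--+] → (2.08615, -0.734184, 0.2716)–(0.809511, -2.49137, 0.2716)  len=2.1720
  (v13,v0,v1) [+-+] → (2.08615, -0.734184, 0.2716)–(2.61958, 0, 0.2716)  len=0.9075
  (v13,v1,v14) [++-] → (1.52336, -0.545908, 0.2716)–(0.5933, -1.826, 0.2716)  len=1.5823
  (v14,v1,v2) [-+-] → (1.52336, -0.545908, 0.2716)–(1.92, 0, 0.2716)  len=0.6748

Chained into 2 loop(s):
  loop 1: 10 segments, perimeter = 15.3976
  loop 2: 10 segments, perimeter = 11.2853
Total perimeter = 26.683


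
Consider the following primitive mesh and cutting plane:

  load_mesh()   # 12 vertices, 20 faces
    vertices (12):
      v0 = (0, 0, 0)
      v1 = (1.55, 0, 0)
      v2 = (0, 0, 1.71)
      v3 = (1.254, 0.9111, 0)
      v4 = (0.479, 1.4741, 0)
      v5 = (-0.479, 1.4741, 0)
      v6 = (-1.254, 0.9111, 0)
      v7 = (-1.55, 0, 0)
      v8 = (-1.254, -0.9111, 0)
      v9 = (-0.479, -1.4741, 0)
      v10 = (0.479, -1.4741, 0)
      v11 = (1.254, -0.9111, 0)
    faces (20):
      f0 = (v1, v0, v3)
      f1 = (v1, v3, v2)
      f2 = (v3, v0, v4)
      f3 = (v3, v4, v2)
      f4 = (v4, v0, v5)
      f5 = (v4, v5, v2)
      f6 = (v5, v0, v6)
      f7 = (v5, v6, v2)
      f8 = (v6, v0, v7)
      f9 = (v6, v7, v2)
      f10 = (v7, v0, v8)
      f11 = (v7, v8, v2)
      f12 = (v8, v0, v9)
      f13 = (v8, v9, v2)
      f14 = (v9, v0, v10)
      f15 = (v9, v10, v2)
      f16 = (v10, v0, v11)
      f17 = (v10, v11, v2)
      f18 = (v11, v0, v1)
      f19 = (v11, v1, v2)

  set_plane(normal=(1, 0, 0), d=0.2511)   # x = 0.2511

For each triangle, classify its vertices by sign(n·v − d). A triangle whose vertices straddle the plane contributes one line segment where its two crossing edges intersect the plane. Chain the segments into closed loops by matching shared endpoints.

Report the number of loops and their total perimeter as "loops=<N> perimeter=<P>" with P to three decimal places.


Straddling triangles (12 of 20):
  (v1,v0,v3) [+-+] → (0.2511, 0, 0)–(0.2511, 0.182438, 0)  len=0.1824
  (v1,v3,v2) [++-] → (0.2511, 0.182438, 1.36759)–(0.2511, 0, 1.43298)  len=0.1938
  (v3,v0,v4) [+-+] → (0.2511, 0.182438, 0)–(0.2511, 0.772748, 0)  len=0.5903
  (v3,v4,v2) [++-] → (0.2511, 0.772748, 0.813589)–(0.2511, 0.182438, 1.36759)  len=0.8096
  (v4,v0,v5) [+--] → (0.2511, 0.772748, 0)–(0.2511, 1.4741, 0)  len=0.7014
  (v4,v5,v2) [+--] → (0.2511, 1.4741, 0)–(0.2511, 0.772748, 0.813589)  len=1.0742
  (v9,v0,v10) [--+] → (0.2511, -0.772748, 0)–(0.2511, -1.4741, 0)  len=0.7014
  (v9,v10,v2) [-+-] → (0.2511, -1.4741, 0)–(0.2511, -0.772748, 0.813589)  len=1.0742
  (v10,v0,v11) [+-+] → (0.2511, -0.772748, 0)–(0.2511, -0.182438, 0)  len=0.5903
  (v10,v11,v2) [++-] → (0.2511, -0.182438, 1.36759)–(0.2511, -0.772748, 0.813589)  len=0.8096
  (v11,v0,v1) [+-+] → (0.2511, -0.182438, 0)–(0.2511, 0, 0)  len=0.1824
  (v11,v1,v2) [++-] → (0.2511, 0, 1.43298)–(0.2511, -0.182438, 1.36759)  len=0.1938

Chained into 1 loop(s):
  loop 1: 12 segments, perimeter = 7.1032
Total perimeter = 7.103

loops=1 perimeter=7.103


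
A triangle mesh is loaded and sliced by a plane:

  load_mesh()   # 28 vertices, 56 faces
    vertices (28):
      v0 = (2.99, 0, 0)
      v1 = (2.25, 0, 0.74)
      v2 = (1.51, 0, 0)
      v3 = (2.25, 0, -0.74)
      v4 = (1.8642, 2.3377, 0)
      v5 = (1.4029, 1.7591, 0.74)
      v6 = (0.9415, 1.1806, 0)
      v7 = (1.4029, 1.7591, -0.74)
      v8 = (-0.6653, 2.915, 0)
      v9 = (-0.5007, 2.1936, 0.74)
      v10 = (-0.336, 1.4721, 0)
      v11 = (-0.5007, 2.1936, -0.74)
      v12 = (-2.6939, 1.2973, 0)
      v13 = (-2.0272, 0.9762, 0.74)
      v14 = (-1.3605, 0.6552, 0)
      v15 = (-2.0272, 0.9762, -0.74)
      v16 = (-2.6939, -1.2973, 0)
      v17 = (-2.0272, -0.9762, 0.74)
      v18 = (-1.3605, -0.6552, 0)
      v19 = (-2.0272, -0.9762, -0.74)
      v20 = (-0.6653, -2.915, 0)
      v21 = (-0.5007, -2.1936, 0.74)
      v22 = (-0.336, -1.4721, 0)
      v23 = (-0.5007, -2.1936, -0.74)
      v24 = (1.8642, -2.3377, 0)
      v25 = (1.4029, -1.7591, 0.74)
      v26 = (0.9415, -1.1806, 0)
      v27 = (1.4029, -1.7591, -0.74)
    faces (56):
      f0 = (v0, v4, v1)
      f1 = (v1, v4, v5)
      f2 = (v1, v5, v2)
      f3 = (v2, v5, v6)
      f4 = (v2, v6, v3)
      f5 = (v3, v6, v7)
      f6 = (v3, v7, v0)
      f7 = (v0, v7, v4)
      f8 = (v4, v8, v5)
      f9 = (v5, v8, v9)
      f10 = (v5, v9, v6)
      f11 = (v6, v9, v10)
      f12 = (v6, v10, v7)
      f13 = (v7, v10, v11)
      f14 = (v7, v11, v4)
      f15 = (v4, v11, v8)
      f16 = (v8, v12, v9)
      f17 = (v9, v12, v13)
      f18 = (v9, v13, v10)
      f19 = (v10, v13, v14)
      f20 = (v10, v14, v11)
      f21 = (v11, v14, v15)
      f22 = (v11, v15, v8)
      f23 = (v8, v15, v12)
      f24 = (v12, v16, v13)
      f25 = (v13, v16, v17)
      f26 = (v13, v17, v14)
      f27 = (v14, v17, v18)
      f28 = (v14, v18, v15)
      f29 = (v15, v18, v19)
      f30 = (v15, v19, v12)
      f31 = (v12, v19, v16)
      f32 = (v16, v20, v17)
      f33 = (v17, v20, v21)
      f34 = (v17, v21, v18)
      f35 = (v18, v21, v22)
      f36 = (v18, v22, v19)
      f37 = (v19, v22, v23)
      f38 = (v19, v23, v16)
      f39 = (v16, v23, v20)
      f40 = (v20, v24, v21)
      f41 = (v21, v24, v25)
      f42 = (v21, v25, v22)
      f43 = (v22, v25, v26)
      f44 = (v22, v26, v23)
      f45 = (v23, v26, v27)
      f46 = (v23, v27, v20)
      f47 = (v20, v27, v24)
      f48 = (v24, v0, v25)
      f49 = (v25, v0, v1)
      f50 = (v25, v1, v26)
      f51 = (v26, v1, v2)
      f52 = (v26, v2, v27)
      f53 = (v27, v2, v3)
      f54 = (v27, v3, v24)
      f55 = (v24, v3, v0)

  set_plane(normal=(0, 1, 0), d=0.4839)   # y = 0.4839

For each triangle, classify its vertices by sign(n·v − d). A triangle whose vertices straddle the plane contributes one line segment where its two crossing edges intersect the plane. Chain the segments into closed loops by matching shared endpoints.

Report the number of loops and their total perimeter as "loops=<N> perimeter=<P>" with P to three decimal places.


loops=2 perimeter=8.170

Straddling triangles (16 of 56):
  (v0,v4,v1) [-+-] → (2.75696, 0.4839, 0)–(2.17014, 0.4839, 0.586821)  len=0.8299
  (v1,v4,v5) [-++] → (2.17014, 0.4839, 0.586821)–(2.01698, 0.4839, 0.74)  len=0.2166
  (v1,v5,v2) [-+-] → (2.01698, 0.4839, 0.74)–(1.48054, 0.4839, 0.203562)  len=0.7586
  (v2,v5,v6) [-++] → (1.48054, 0.4839, 0.203562)–(1.27699, 0.4839, 0)  len=0.2879
  (v2,v6,v3) [-+-] → (1.27699, 0.4839, 0)–(1.71368, 0.4839, -0.436692)  len=0.6176
  (v3,v6,v7) [-++] → (1.71368, 0.4839, -0.436692)–(2.01698, 0.4839, -0.74)  len=0.4289
  (v3,v7,v0) [-+-] → (2.01698, 0.4839, -0.74)–(2.55341, 0.4839, -0.203562)  len=0.7586
  (v0,v7,v4) [-++] → (2.55341, 0.4839, -0.203562)–(2.75696, 0.4839, 0)  len=0.2879
  (v12,v16,v13) [+-+] → (-2.6939, 0.4839, 0)–(-2.17157, 0.4839, 0.579762)  len=0.7804
  (v13,v16,v17) [+--] → (-2.17157, 0.4839, 0.579762)–(-2.0272, 0.4839, 0.74)  len=0.2157
  (v13,v17,v14) [+-+] → (-2.0272, 0.4839, 0.74)–(-1.4305, 0.4839, 0.0777014)  len=0.8915
  (v14,v17,v18) [+--] → (-1.4305, 0.4839, 0.0777014)–(-1.3605, 0.4839, 0)  len=0.1046
  (v14,v18,v15) [+-+] → (-1.3605, 0.4839, 0)–(-1.82601, 0.4839, -0.516694)  len=0.6955
  (v15,v18,v19) [+--] → (-1.82601, 0.4839, -0.516694)–(-2.0272, 0.4839, -0.74)  len=0.3006
  (v15,v19,v12) [+-+] → (-2.0272, 0.4839, -0.74)–(-2.45537, 0.4839, -0.264753)  len=0.6397
  (v12,v19,v16) [+--] → (-2.45537, 0.4839, -0.264753)–(-2.6939, 0.4839, 0)  len=0.3564

Chained into 2 loop(s):
  loop 1: 8 segments, perimeter = 4.1860
  loop 2: 8 segments, perimeter = 3.9841
Total perimeter = 8.170


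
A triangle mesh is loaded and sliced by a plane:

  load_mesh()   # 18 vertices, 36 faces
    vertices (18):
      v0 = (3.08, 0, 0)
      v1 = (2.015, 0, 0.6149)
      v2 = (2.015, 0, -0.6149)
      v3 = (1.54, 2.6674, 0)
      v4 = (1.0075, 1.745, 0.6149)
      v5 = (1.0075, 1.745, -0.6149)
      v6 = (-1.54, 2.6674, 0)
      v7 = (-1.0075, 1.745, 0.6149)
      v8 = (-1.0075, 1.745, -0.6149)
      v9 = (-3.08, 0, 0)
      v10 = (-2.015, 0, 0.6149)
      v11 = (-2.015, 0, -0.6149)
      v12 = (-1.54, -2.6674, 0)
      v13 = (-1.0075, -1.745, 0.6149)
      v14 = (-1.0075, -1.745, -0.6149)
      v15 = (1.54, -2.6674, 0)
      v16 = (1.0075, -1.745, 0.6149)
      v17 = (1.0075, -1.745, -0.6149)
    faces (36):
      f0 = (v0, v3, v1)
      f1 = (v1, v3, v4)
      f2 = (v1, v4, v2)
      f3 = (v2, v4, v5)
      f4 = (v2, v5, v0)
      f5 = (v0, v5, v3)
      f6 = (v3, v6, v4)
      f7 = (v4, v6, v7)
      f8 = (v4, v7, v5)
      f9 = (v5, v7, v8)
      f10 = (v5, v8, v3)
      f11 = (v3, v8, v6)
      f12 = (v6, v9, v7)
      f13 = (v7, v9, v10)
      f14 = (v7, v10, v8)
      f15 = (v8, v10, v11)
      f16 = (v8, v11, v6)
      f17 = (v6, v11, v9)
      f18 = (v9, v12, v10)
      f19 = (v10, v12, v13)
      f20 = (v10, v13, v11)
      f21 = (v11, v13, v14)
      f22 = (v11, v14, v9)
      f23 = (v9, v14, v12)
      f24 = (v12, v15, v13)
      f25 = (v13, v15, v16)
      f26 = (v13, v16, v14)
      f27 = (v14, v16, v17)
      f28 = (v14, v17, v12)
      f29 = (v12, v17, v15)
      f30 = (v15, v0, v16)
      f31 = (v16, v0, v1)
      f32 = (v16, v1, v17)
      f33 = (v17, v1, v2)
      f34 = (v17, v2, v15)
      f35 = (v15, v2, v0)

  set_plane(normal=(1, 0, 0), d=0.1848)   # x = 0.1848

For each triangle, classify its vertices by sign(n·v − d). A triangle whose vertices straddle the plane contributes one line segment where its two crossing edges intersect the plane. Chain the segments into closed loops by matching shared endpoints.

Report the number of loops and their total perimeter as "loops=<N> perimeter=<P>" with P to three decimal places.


Straddling triangles (12 of 36):
  (v3,v6,v4) [+-+] → (0.1848, 2.6674, 0)–(0.1848, 2.04288, 0.416322)  len=0.7506
  (v4,v6,v7) [+--] → (0.1848, 2.04288, 0.416322)–(0.1848, 1.745, 0.6149)  len=0.3580
  (v4,v7,v5) [+-+] → (0.1848, 1.745, 0.6149)–(0.1848, 1.745, -0.112788)  len=0.7277
  (v5,v7,v8) [+--] → (0.1848, 1.745, -0.112788)–(0.1848, 1.745, -0.6149)  len=0.5021
  (v5,v8,v3) [+-+] → (0.1848, 1.745, -0.6149)–(0.1848, 2.17671, -0.32711)  len=0.5188
  (v3,v8,v6) [+--] → (0.1848, 2.17671, -0.32711)–(0.1848, 2.6674, 0)  len=0.5897
  (v12,v15,v13) [-+-] → (0.1848, -2.6674, 0)–(0.1848, -2.17671, 0.32711)  len=0.5897
  (v13,v15,v16) [-++] → (0.1848, -2.17671, 0.32711)–(0.1848, -1.745, 0.6149)  len=0.5188
  (v13,v16,v14) [-+-] → (0.1848, -1.745, 0.6149)–(0.1848, -1.745, 0.112788)  len=0.5021
  (v14,v16,v17) [-++] → (0.1848, -1.745, 0.112788)–(0.1848, -1.745, -0.6149)  len=0.7277
  (v14,v17,v12) [-+-] → (0.1848, -1.745, -0.6149)–(0.1848, -2.04288, -0.416322)  len=0.3580
  (v12,v17,v15) [-++] → (0.1848, -2.04288, -0.416322)–(0.1848, -2.6674, 0)  len=0.7506

Chained into 2 loop(s):
  loop 1: 6 segments, perimeter = 3.4469
  loop 2: 6 segments, perimeter = 3.4469
Total perimeter = 6.894

loops=2 perimeter=6.894


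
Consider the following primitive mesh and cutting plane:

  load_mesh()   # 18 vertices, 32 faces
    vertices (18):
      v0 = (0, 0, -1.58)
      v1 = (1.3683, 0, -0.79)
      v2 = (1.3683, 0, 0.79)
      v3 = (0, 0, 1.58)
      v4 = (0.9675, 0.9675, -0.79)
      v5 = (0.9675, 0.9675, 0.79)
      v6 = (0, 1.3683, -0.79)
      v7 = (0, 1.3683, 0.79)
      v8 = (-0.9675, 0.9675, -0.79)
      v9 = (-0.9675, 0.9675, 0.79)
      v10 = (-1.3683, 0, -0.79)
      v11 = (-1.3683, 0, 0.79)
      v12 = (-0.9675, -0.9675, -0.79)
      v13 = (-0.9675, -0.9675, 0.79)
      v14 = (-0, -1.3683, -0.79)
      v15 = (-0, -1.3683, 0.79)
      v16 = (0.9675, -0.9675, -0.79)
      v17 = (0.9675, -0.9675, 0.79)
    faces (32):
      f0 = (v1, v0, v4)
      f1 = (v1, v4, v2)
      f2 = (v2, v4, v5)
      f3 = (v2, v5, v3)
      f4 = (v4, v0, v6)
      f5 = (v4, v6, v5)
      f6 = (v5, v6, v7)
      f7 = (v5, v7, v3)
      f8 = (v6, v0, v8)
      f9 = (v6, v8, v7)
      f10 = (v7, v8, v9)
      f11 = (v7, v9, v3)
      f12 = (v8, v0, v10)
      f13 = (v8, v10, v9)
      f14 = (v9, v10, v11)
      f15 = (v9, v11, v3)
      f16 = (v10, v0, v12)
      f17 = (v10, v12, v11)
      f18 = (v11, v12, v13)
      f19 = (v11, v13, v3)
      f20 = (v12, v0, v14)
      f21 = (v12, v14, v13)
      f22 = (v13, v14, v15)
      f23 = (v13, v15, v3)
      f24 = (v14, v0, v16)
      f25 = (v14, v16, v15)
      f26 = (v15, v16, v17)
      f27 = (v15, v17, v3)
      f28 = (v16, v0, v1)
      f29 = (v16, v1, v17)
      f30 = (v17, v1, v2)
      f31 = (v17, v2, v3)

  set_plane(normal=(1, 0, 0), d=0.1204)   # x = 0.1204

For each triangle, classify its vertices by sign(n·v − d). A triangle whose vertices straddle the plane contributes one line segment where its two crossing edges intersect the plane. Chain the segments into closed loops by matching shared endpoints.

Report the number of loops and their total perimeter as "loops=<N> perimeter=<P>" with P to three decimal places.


Straddling triangles (12 of 32):
  (v1,v0,v4) [+-+] → (0.1204, 0, -1.51049)–(0.1204, 0.1204, -1.48169)  len=0.1238
  (v2,v5,v3) [++-] → (0.1204, 0.1204, 1.48169)–(0.1204, 0, 1.51049)  len=0.1238
  (v4,v0,v6) [+--] → (0.1204, 0.1204, -1.48169)–(0.1204, 1.31842, -0.79)  len=1.3834
  (v4,v6,v5) [+-+] → (0.1204, 1.31842, -0.79)–(0.1204, 1.31842, -0.593378)  len=0.1966
  (v5,v6,v7) [+--] → (0.1204, 1.31842, -0.593378)–(0.1204, 1.31842, 0.79)  len=1.3834
  (v5,v7,v3) [+--] → (0.1204, 1.31842, 0.79)–(0.1204, 0.1204, 1.48169)  len=1.3834
  (v14,v0,v16) [--+] → (0.1204, -0.1204, -1.48169)–(0.1204, -1.31842, -0.79)  len=1.3834
  (v14,v16,v15) [-+-] → (0.1204, -1.31842, -0.79)–(0.1204, -1.31842, 0.593378)  len=1.3834
  (v15,v16,v17) [-++] → (0.1204, -1.31842, 0.593378)–(0.1204, -1.31842, 0.79)  len=0.1966
  (v15,v17,v3) [-+-] → (0.1204, -1.31842, 0.79)–(0.1204, -0.1204, 1.48169)  len=1.3834
  (v16,v0,v1) [+-+] → (0.1204, -0.1204, -1.48169)–(0.1204, 0, -1.51049)  len=0.1238
  (v17,v2,v3) [++-] → (0.1204, 0, 1.51049)–(0.1204, -0.1204, 1.48169)  len=0.1238

Chained into 1 loop(s):
  loop 1: 12 segments, perimeter = 9.1886
Total perimeter = 9.189

loops=1 perimeter=9.189


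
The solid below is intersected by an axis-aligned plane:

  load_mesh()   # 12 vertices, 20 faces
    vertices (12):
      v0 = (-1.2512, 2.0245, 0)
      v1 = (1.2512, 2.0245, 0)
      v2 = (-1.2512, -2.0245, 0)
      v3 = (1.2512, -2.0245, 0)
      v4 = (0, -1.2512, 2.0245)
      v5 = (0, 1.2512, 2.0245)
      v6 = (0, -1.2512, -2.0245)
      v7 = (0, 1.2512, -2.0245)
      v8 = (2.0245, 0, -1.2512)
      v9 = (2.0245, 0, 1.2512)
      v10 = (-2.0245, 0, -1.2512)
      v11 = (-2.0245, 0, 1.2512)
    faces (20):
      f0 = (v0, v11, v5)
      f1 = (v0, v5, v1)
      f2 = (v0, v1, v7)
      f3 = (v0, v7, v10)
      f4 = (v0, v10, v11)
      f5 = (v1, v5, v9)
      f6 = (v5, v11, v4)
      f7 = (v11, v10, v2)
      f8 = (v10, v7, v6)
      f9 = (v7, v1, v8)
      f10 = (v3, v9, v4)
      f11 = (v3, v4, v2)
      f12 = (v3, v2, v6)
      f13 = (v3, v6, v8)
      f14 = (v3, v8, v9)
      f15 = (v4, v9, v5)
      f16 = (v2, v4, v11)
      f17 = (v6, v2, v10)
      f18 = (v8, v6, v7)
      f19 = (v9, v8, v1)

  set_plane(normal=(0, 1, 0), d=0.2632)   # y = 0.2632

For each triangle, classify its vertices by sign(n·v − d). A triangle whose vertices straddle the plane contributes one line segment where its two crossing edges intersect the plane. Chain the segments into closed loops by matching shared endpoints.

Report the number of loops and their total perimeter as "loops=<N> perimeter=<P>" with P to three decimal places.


loops=1 perimeter=13.040

Straddling triangles (10 of 20):
  (v0,v11,v5) [+-+] → (-1.92397, 0.2632, 1.08853)–(-1.59863, 0.2632, 1.41387)  len=0.4601
  (v0,v7,v10) [++-] → (-1.59863, 0.2632, -1.41387)–(-1.92397, 0.2632, -1.08853)  len=0.4601
  (v0,v10,v11) [+--] → (-1.92397, 0.2632, -1.08853)–(-1.92397, 0.2632, 1.08853)  len=2.1771
  (v1,v5,v9) [++-] → (1.59863, 0.2632, 1.41387)–(1.92397, 0.2632, 1.08853)  len=0.4601
  (v5,v11,v4) [+--] → (-1.59863, 0.2632, 1.41387)–(0, 0.2632, 2.0245)  len=1.7113
  (v10,v7,v6) [-+-] → (-1.59863, 0.2632, -1.41387)–(0, 0.2632, -2.0245)  len=1.7113
  (v7,v1,v8) [++-] → (1.92397, 0.2632, -1.08853)–(1.59863, 0.2632, -1.41387)  len=0.4601
  (v4,v9,v5) [--+] → (1.59863, 0.2632, 1.41387)–(0, 0.2632, 2.0245)  len=1.7113
  (v8,v6,v7) [--+] → (0, 0.2632, -2.0245)–(1.59863, 0.2632, -1.41387)  len=1.7113
  (v9,v8,v1) [--+] → (1.92397, 0.2632, -1.08853)–(1.92397, 0.2632, 1.08853)  len=2.1771

Chained into 1 loop(s):
  loop 1: 10 segments, perimeter = 13.0396
Total perimeter = 13.040


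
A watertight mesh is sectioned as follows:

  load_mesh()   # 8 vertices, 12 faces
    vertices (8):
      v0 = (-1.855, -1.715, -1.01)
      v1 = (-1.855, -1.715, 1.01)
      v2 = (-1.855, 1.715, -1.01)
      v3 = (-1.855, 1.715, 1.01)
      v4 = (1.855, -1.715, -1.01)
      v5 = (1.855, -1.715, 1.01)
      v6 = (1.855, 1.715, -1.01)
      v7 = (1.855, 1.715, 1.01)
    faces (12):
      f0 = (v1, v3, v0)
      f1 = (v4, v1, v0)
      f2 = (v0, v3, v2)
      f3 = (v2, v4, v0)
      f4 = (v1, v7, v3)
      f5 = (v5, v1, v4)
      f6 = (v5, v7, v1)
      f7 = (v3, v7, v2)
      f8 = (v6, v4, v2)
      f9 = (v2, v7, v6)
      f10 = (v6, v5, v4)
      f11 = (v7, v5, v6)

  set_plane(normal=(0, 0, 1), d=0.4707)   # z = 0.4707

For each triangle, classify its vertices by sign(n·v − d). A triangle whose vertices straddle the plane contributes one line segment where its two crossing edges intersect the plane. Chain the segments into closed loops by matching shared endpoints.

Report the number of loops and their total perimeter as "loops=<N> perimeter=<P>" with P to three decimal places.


loops=1 perimeter=14.280

Straddling triangles (8 of 12):
  (v1,v3,v0) [++-] → (-1.855, 0.799258, 0.4707)–(-1.855, -1.715, 0.4707)  len=2.5143
  (v4,v1,v0) [-+-] → (-0.864503, -1.715, 0.4707)–(-1.855, -1.715, 0.4707)  len=0.9905
  (v0,v3,v2) [-+-] → (-1.855, 0.799258, 0.4707)–(-1.855, 1.715, 0.4707)  len=0.9157
  (v5,v1,v4) [++-] → (-0.864503, -1.715, 0.4707)–(1.855, -1.715, 0.4707)  len=2.7195
  (v3,v7,v2) [++-] → (0.864503, 1.715, 0.4707)–(-1.855, 1.715, 0.4707)  len=2.7195
  (v2,v7,v6) [-+-] → (0.864503, 1.715, 0.4707)–(1.855, 1.715, 0.4707)  len=0.9905
  (v6,v5,v4) [-+-] → (1.855, -0.799258, 0.4707)–(1.855, -1.715, 0.4707)  len=0.9157
  (v7,v5,v6) [++-] → (1.855, -0.799258, 0.4707)–(1.855, 1.715, 0.4707)  len=2.5143

Chained into 1 loop(s):
  loop 1: 8 segments, perimeter = 14.2800
Total perimeter = 14.280


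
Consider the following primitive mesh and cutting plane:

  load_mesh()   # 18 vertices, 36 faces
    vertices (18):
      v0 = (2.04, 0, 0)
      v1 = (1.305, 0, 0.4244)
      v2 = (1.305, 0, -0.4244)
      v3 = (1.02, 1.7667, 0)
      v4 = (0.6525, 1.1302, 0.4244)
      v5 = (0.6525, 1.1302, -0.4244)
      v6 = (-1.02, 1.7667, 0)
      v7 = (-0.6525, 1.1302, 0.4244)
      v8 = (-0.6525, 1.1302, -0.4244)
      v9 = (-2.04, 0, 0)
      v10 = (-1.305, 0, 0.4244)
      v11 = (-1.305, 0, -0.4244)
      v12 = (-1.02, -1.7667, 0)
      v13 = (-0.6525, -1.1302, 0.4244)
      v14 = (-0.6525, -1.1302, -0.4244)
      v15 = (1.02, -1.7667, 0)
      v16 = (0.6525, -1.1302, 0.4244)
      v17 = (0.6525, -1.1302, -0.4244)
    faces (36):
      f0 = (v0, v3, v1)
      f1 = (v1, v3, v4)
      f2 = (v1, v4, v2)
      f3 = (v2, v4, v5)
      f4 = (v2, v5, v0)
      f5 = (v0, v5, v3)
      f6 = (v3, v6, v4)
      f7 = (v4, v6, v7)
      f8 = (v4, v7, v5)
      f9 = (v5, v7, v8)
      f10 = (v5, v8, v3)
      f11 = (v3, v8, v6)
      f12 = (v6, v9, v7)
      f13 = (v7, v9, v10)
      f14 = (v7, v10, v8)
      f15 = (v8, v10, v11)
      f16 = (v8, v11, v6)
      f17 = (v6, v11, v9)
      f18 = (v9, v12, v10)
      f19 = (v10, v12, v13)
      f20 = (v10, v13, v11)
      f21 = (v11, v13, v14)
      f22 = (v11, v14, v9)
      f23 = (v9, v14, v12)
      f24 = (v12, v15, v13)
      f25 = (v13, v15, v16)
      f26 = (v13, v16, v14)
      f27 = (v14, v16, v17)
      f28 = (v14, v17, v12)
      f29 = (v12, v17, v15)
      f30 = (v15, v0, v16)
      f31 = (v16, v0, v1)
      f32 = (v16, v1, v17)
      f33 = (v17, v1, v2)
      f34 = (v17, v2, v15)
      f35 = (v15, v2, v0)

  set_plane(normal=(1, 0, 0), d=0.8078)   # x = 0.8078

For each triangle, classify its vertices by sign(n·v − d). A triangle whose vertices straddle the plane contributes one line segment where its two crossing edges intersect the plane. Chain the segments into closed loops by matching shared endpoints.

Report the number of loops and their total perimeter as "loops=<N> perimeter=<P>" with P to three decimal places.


loops=2 perimeter=5.733

Straddling triangles (16 of 36):
  (v1,v3,v4) [++-] → (0.8078, 1.39918, 0.245055)–(0.8078, 0.861204, 0.4244)  len=0.5671
  (v1,v4,v2) [+-+] → (0.8078, 0.861204, 0.4244)–(0.8078, 0.861204, 0.222379)  len=0.2020
  (v2,v4,v5) [+--] → (0.8078, 0.861204, 0.222379)–(0.8078, 0.861204, -0.4244)  len=0.6468
  (v2,v5,v0) [+-+] → (0.8078, 0.861204, -0.4244)–(0.8078, 1.0037, -0.376898)  len=0.1502
  (v0,v5,v3) [+-+] → (0.8078, 1.0037, -0.376898)–(0.8078, 1.39918, -0.245055)  len=0.4169
  (v3,v6,v4) [+--] → (0.8078, 1.7667, 0)–(0.8078, 1.39918, 0.245055)  len=0.4417
  (v5,v8,v3) [--+] → (0.8078, 1.68594, -0.0538461)–(0.8078, 1.39918, -0.245055)  len=0.3447
  (v3,v8,v6) [+--] → (0.8078, 1.68594, -0.0538461)–(0.8078, 1.7667, 0)  len=0.0971
  (v12,v15,v13) [-+-] → (0.8078, -1.7667, 0)–(0.8078, -1.68594, 0.0538461)  len=0.0971
  (v13,v15,v16) [-+-] → (0.8078, -1.68594, 0.0538461)–(0.8078, -1.39918, 0.245055)  len=0.3447
  (v12,v17,v15) [--+] → (0.8078, -1.39918, -0.245055)–(0.8078, -1.7667, 0)  len=0.4417
  (v15,v0,v16) [++-] → (0.8078, -1.0037, 0.376898)–(0.8078, -1.39918, 0.245055)  len=0.4169
  (v16,v0,v1) [-++] → (0.8078, -1.0037, 0.376898)–(0.8078, -0.861204, 0.4244)  len=0.1502
  (v16,v1,v17) [-+-] → (0.8078, -0.861204, 0.4244)–(0.8078, -0.861204, -0.222379)  len=0.6468
  (v17,v1,v2) [-++] → (0.8078, -0.861204, -0.222379)–(0.8078, -0.861204, -0.4244)  len=0.2020
  (v17,v2,v15) [-++] → (0.8078, -0.861204, -0.4244)–(0.8078, -1.39918, -0.245055)  len=0.5671

Chained into 2 loop(s):
  loop 1: 8 segments, perimeter = 2.8664
  loop 2: 8 segments, perimeter = 2.8664
Total perimeter = 5.733


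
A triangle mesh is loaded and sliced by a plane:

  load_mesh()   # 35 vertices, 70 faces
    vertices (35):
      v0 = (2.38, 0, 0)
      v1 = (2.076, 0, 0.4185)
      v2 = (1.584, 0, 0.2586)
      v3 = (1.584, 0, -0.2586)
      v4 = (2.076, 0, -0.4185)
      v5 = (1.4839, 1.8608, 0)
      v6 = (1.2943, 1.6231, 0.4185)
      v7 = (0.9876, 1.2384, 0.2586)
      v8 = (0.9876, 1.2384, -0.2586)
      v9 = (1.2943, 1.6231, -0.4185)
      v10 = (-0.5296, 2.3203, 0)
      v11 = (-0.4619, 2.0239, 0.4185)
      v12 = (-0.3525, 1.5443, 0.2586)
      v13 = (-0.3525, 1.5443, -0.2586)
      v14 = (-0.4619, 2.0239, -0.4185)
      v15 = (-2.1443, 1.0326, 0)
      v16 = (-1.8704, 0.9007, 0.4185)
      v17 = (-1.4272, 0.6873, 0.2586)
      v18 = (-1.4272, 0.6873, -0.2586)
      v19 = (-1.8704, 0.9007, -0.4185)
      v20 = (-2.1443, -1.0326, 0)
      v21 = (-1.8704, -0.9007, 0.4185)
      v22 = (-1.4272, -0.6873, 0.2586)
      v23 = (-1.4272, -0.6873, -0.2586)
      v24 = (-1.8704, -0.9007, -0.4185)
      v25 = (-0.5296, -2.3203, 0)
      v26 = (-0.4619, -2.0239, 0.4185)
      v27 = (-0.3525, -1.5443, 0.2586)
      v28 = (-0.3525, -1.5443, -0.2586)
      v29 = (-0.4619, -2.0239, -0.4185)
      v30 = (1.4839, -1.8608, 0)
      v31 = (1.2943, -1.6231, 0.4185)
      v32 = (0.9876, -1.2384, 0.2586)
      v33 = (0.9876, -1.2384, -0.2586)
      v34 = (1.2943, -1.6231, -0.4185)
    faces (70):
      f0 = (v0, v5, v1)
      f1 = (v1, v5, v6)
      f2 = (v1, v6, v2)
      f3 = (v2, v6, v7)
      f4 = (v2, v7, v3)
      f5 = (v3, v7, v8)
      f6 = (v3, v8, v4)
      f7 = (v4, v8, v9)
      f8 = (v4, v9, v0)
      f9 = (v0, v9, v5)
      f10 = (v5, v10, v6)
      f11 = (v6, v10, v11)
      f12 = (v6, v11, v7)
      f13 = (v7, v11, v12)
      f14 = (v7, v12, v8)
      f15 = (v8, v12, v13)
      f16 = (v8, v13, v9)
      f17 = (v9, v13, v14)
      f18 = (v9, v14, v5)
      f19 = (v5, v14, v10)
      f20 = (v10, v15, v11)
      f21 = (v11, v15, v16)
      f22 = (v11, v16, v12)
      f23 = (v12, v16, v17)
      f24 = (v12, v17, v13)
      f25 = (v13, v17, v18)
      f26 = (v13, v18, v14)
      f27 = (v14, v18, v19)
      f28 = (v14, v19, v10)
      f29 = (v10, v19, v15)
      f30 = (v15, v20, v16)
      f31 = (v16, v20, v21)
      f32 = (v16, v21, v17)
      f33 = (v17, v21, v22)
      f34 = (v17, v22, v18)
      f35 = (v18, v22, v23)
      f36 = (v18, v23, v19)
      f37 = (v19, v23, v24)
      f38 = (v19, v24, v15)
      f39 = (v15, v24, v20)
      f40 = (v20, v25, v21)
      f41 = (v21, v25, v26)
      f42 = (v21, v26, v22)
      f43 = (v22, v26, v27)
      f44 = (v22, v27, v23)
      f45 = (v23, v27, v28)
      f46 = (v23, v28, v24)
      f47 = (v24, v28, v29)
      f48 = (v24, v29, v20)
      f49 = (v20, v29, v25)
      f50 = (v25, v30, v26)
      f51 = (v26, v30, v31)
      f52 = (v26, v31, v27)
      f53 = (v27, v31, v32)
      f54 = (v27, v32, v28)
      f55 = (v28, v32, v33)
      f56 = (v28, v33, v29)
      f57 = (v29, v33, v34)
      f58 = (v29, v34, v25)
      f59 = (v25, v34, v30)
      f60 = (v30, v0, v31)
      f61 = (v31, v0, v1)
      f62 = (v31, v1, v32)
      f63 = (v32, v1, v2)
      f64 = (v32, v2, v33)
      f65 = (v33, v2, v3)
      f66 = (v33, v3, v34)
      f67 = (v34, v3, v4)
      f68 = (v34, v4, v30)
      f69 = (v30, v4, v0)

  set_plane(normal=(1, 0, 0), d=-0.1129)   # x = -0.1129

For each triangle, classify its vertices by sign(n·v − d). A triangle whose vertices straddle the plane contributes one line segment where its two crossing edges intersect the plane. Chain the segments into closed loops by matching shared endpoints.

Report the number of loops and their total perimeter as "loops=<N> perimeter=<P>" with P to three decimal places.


loops=2 perimeter=4.978

Straddling triangles (20 of 70):
  (v5,v10,v6) [+-+] → (-0.1129, 2.22521, 0)–(-0.1129, 2.16101, 0.0956132)  len=0.1152
  (v6,v10,v11) [+--] → (-0.1129, 2.16101, 0.0956132)–(-0.1129, 1.94425, 0.4185)  len=0.3889
  (v6,v11,v7) [+-+] → (-0.1129, 1.94425, 0.4185)–(-0.1129, 1.83477, 0.38)  len=0.1161
  (v7,v11,v12) [+--] → (-0.1129, 1.83477, 0.38)–(-0.1129, 1.48961, 0.2586)  len=0.3659
  (v7,v12,v8) [+-+] → (-0.1129, 1.48961, 0.2586)–(-0.1129, 1.48961, 0.166128)  len=0.0925
  (v8,v12,v13) [+--] → (-0.1129, 1.48961, 0.166128)–(-0.1129, 1.48961, -0.2586)  len=0.4247
  (v8,v13,v9) [+-+] → (-0.1129, 1.48961, -0.2586)–(-0.1129, 1.55576, -0.281865)  len=0.0701
  (v9,v13,v14) [+--] → (-0.1129, 1.55576, -0.281865)–(-0.1129, 1.94425, -0.4185)  len=0.4118
  (v9,v14,v5) [+-+] → (-0.1129, 1.94425, -0.4185)–(-0.1129, 1.99465, -0.343438)  len=0.0904
  (v5,v14,v10) [+--] → (-0.1129, 1.99465, -0.343438)–(-0.1129, 2.22521, 0)  len=0.4137
  (v25,v30,v26) [-+-] → (-0.1129, -2.22521, 0)–(-0.1129, -1.99465, 0.343438)  len=0.4137
  (v26,v30,v31) [-++] → (-0.1129, -1.99465, 0.343438)–(-0.1129, -1.94425, 0.4185)  len=0.0904
  (v26,v31,v27) [-+-] → (-0.1129, -1.94425, 0.4185)–(-0.1129, -1.55576, 0.281865)  len=0.4118
  (v27,v31,v32) [-++] → (-0.1129, -1.55576, 0.281865)–(-0.1129, -1.48961, 0.2586)  len=0.0701
  (v27,v32,v28) [-+-] → (-0.1129, -1.48961, 0.2586)–(-0.1129, -1.48961, -0.166128)  len=0.4247
  (v28,v32,v33) [-++] → (-0.1129, -1.48961, -0.166128)–(-0.1129, -1.48961, -0.2586)  len=0.0925
  (v28,v33,v29) [-+-] → (-0.1129, -1.48961, -0.2586)–(-0.1129, -1.83477, -0.38)  len=0.3659
  (v29,v33,v34) [-++] → (-0.1129, -1.83477, -0.38)–(-0.1129, -1.94425, -0.4185)  len=0.1161
  (v29,v34,v25) [-+-] → (-0.1129, -1.94425, -0.4185)–(-0.1129, -2.16101, -0.0956132)  len=0.3889
  (v25,v34,v30) [-++] → (-0.1129, -2.16101, -0.0956132)–(-0.1129, -2.22521, 0)  len=0.1152

Chained into 2 loop(s):
  loop 1: 10 segments, perimeter = 2.4892
  loop 2: 10 segments, perimeter = 2.4892
Total perimeter = 4.978


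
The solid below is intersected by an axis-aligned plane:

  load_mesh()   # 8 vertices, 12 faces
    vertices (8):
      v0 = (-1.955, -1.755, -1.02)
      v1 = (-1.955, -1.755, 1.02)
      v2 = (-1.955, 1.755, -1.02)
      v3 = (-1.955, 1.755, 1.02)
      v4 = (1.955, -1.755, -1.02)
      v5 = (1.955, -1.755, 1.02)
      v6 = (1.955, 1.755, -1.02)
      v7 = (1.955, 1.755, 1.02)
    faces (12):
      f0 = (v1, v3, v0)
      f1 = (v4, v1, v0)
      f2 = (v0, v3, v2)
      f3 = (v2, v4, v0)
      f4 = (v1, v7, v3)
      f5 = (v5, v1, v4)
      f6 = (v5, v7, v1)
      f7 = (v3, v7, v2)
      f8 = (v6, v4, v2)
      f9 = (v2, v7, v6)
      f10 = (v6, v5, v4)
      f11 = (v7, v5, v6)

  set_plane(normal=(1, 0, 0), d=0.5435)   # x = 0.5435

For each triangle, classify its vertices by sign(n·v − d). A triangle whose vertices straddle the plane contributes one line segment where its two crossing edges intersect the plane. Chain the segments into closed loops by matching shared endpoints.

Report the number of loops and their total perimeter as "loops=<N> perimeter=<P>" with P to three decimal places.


Straddling triangles (8 of 12):
  (v4,v1,v0) [+--] → (0.5435, -1.755, -0.283565)–(0.5435, -1.755, -1.02)  len=0.7364
  (v2,v4,v0) [-+-] → (0.5435, -0.487899, -1.02)–(0.5435, -1.755, -1.02)  len=1.2671
  (v1,v7,v3) [-+-] → (0.5435, 0.487899, 1.02)–(0.5435, 1.755, 1.02)  len=1.2671
  (v5,v1,v4) [+-+] → (0.5435, -1.755, 1.02)–(0.5435, -1.755, -0.283565)  len=1.3036
  (v5,v7,v1) [++-] → (0.5435, 0.487899, 1.02)–(0.5435, -1.755, 1.02)  len=2.2429
  (v3,v7,v2) [-+-] → (0.5435, 1.755, 1.02)–(0.5435, 1.755, 0.283565)  len=0.7364
  (v6,v4,v2) [++-] → (0.5435, -0.487899, -1.02)–(0.5435, 1.755, -1.02)  len=2.2429
  (v2,v7,v6) [-++] → (0.5435, 1.755, 0.283565)–(0.5435, 1.755, -1.02)  len=1.3036

Chained into 1 loop(s):
  loop 1: 8 segments, perimeter = 11.1000
Total perimeter = 11.100

loops=1 perimeter=11.100


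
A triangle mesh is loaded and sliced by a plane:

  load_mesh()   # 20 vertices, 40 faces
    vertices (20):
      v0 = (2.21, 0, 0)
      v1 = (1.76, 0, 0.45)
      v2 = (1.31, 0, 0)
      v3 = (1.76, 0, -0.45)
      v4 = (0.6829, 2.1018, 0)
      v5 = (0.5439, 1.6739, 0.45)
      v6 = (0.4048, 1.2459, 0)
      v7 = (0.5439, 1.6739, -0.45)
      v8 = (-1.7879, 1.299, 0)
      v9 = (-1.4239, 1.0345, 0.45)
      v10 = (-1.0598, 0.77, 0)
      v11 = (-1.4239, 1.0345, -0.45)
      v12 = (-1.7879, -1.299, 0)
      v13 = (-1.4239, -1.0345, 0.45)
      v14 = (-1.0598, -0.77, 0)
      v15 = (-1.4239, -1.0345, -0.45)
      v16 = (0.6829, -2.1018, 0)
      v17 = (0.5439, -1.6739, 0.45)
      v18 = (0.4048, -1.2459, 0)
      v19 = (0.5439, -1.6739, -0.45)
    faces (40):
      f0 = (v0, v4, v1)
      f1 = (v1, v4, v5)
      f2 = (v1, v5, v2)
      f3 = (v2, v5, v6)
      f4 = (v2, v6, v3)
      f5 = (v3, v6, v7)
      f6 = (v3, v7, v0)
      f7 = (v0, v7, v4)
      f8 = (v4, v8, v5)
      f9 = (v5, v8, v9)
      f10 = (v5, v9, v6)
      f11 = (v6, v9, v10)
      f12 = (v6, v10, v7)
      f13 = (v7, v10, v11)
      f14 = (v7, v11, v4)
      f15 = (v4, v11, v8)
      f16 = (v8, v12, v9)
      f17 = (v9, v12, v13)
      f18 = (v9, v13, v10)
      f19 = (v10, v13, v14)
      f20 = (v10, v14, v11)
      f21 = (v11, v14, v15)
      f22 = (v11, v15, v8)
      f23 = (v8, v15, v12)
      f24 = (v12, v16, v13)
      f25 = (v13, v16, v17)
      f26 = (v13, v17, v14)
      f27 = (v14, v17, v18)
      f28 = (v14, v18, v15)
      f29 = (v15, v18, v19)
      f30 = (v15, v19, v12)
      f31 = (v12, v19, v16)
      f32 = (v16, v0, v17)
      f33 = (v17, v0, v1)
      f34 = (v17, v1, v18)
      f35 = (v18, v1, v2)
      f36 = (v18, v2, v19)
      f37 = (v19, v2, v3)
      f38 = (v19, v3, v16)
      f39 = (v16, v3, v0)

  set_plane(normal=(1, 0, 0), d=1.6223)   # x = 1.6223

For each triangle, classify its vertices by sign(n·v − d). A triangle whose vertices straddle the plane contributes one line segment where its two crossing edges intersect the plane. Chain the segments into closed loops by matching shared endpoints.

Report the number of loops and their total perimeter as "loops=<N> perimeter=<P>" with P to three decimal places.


Straddling triangles (14 of 40):
  (v0,v4,v1) [+-+] → (1.6223, 0.808872, 0)–(1.6223, 0.268701, 0.392471)  len=0.6677
  (v1,v4,v5) [+--] → (1.6223, 0.268701, 0.392471)–(1.6223, 0.189537, 0.45)  len=0.0979
  (v1,v5,v2) [+--] → (1.6223, 0.189537, 0.45)–(1.6223, 0, 0.3123)  len=0.2343
  (v2,v6,v3) [--+] → (1.6223, 0.126594, -0.404276)–(1.6223, 0, -0.3123)  len=0.1565
  (v3,v6,v7) [+--] → (1.6223, 0.126594, -0.404276)–(1.6223, 0.189537, -0.45)  len=0.0778
  (v3,v7,v0) [+-+] → (1.6223, 0.189537, -0.45)–(1.6223, 0.590451, -0.158733)  len=0.4955
  (v0,v7,v4) [+--] → (1.6223, 0.590451, -0.158733)–(1.6223, 0.808872, 0)  len=0.2700
  (v16,v0,v17) [-+-] → (1.6223, -0.808872, 0)–(1.6223, -0.590451, 0.158733)  len=0.2700
  (v17,v0,v1) [-++] → (1.6223, -0.590451, 0.158733)–(1.6223, -0.189537, 0.45)  len=0.4955
  (v17,v1,v18) [-+-] → (1.6223, -0.189537, 0.45)–(1.6223, -0.126594, 0.404276)  len=0.0778
  (v18,v1,v2) [-+-] → (1.6223, -0.126594, 0.404276)–(1.6223, 0, 0.3123)  len=0.1565
  (v19,v2,v3) [--+] → (1.6223, 0, -0.3123)–(1.6223, -0.189537, -0.45)  len=0.2343
  (v19,v3,v16) [-+-] → (1.6223, -0.189537, -0.45)–(1.6223, -0.268701, -0.392471)  len=0.0979
  (v16,v3,v0) [-++] → (1.6223, -0.268701, -0.392471)–(1.6223, -0.808872, 0)  len=0.6677

Chained into 1 loop(s):
  loop 1: 14 segments, perimeter = 3.9993
Total perimeter = 3.999

loops=1 perimeter=3.999
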